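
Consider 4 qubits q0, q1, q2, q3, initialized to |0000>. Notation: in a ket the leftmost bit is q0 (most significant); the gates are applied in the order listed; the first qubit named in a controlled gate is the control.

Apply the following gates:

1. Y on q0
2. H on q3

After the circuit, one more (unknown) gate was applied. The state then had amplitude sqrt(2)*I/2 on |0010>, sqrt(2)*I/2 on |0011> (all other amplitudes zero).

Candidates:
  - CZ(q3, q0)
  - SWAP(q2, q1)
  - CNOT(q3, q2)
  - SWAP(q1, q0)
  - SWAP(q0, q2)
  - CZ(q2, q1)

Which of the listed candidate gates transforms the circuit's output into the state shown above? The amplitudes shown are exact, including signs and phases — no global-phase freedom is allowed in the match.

It was SWAP(q0, q2) that produced the state shown.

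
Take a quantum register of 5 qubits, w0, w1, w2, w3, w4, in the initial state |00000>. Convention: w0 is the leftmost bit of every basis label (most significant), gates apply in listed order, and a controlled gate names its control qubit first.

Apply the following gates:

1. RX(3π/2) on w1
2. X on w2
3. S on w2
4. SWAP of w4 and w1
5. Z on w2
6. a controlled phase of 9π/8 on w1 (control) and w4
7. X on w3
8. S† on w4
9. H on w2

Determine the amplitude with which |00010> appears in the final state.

The final state's coefficient on |00010> equals I/2.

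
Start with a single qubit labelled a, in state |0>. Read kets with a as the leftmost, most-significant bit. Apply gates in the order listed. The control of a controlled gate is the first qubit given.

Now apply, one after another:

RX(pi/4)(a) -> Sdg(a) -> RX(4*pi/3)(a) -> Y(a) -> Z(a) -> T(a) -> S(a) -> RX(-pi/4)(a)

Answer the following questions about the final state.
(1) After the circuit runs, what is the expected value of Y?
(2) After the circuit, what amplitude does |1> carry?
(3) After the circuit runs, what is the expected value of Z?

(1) The expectation value of Y is -sqrt(2)/4 + 1/4 + sqrt(6)/8.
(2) |1> carries amplitude -sqrt(2)/8 + 1/4 - sqrt(6)*I/8 - exp(I*pi/4)/4 - sqrt(2)*exp(I*pi/4)/8 + sqrt(6)*exp(3*I*pi/4)/8 in the final state.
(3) The observable Z averages to -sqrt(6)/8 + 1/4 + sqrt(2)/4.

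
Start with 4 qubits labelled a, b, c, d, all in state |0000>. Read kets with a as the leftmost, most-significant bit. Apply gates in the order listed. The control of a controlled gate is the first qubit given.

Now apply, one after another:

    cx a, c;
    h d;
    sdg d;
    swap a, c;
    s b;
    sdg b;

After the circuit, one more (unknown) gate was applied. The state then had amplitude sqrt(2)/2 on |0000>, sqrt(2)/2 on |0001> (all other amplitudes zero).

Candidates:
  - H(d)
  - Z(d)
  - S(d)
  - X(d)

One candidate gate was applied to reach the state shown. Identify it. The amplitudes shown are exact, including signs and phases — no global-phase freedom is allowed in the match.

It was S(d) that produced the state shown. Key observation: gates 5-6 undo each other exactly, leaving only the rest of the circuit to track.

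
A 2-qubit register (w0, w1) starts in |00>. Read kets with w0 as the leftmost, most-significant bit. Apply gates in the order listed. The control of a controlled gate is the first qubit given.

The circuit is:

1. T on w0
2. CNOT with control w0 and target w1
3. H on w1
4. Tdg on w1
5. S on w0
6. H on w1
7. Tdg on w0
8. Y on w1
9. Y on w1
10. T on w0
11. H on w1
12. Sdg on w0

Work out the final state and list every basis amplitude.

After the circuit, the state carries amplitude sqrt(2)/2 on |00>, -sqrt(2)*exp(3*I*pi/4)/2 on |01>, 0 on |10>, 0 on |11>. Key observation: the block from step 5 through step 12 cancels to the identity and can be dropped.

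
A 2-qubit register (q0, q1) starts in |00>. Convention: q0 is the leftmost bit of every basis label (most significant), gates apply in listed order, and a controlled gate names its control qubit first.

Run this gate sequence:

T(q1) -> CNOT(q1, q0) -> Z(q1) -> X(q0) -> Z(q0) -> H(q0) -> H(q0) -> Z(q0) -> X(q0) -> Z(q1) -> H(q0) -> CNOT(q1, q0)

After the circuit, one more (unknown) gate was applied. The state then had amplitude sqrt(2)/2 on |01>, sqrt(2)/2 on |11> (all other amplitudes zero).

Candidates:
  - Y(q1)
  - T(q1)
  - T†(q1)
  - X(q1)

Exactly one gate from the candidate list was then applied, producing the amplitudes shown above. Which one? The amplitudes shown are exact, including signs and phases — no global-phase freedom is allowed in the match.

It was X(q1) that produced the state shown. Key observation: the block from step 3 through step 10 cancels to the identity and can be dropped.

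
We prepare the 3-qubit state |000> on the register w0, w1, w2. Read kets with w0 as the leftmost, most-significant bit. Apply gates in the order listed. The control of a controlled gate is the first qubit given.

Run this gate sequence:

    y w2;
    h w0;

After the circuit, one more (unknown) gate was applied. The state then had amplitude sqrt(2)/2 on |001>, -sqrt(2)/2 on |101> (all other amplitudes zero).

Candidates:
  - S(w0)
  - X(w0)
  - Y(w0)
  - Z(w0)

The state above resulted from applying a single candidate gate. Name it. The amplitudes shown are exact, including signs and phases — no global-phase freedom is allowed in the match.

It was Y(w0) that produced the state shown.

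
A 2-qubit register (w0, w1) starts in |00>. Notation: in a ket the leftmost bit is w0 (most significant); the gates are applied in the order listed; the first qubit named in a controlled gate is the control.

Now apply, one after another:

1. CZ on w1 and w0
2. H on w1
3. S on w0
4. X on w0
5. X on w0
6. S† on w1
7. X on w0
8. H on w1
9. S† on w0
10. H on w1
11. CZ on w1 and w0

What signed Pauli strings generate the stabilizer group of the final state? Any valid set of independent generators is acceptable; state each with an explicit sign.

The final state is stabilized by the group generated by +IY, -ZI; other independent generating sets are equally valid.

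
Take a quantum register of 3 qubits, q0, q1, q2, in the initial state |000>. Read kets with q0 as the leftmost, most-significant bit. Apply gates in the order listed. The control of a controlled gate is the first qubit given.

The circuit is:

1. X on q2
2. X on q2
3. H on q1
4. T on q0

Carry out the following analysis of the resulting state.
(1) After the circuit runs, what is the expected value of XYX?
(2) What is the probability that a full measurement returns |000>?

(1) In the final state, XYX has expectation 0.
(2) A full measurement returns |000> with probability 1/2.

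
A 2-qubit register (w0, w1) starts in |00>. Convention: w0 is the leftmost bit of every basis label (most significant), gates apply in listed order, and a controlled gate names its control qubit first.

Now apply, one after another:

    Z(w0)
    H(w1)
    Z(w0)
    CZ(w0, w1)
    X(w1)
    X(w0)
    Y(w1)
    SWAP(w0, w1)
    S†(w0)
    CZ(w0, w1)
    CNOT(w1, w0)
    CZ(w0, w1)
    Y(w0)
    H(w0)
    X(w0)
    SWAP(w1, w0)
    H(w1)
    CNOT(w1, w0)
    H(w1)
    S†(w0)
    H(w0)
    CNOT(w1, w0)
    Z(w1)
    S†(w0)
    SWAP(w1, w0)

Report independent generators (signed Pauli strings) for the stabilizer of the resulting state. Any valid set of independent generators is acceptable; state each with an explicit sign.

One valid set of independent stabilizer generators is +XI, -IZ (any independent generating set of the same group is equally correct).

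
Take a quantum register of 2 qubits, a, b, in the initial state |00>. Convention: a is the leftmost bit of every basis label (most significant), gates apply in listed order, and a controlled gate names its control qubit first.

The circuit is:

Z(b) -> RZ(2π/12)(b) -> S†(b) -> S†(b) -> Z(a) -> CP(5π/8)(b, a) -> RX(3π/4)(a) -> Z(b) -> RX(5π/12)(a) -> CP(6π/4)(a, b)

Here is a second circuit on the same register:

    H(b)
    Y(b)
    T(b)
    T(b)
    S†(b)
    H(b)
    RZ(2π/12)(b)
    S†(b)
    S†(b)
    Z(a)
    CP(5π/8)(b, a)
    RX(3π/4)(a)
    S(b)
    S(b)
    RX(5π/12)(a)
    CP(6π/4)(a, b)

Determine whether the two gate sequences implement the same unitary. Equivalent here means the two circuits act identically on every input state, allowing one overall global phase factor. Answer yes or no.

No: there is an input state on which the two circuits produce genuinely different outputs (not merely differing by a phase).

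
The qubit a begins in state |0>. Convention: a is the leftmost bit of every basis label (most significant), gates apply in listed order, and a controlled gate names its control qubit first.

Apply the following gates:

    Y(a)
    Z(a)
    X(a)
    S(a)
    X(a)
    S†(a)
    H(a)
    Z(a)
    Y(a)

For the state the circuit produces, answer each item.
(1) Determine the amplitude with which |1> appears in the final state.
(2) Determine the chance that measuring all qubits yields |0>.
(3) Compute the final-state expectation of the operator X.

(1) The amplitude on |1> is -sqrt(2)*I/2.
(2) Outcome |0> occurs with probability 1/2.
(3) In the final state, X has expectation -1.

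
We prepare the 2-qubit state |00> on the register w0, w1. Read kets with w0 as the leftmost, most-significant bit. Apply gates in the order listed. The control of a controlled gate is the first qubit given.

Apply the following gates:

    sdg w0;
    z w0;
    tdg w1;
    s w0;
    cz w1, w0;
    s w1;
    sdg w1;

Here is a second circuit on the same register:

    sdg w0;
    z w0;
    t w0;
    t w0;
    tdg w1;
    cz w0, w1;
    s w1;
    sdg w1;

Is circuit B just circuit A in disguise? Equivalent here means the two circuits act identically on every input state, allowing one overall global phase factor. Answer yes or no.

Yes — the two circuits implement the same unitary up to a global phase.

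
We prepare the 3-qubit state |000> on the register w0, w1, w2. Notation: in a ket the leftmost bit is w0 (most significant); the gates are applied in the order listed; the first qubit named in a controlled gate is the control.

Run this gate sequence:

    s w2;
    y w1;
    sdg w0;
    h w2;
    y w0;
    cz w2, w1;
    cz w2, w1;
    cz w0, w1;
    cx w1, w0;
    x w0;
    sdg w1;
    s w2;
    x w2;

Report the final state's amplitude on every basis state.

After the circuit, the state carries amplitude sqrt(2)/2 on |110>, -sqrt(2)*I/2 on |111>, and 0 on every other basis state. Key observation: steps 6-7 multiply out to the identity, so the circuit reduces to the remaining gates.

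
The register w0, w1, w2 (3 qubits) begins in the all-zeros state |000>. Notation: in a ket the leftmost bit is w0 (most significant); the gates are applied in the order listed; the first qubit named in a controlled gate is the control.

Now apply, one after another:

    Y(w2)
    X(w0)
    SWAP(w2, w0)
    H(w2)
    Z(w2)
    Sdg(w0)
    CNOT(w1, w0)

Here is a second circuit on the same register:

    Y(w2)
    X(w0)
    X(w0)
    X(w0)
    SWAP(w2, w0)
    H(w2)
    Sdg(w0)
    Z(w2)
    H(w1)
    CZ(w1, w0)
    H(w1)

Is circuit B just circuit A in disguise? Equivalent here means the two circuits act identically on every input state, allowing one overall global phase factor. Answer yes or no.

No — the two circuits implement different unitaries, even allowing a global phase.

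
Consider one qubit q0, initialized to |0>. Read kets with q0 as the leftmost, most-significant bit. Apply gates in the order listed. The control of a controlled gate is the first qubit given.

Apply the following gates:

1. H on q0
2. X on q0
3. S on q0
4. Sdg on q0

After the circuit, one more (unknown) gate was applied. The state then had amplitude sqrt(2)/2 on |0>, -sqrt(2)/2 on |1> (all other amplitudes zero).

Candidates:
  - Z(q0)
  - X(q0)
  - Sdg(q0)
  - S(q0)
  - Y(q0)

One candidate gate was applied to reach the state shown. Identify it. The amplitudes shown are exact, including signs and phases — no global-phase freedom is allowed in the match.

The applied gate was Z(q0). Key observation: gates 3-4 undo each other exactly, leaving only the rest of the circuit to track.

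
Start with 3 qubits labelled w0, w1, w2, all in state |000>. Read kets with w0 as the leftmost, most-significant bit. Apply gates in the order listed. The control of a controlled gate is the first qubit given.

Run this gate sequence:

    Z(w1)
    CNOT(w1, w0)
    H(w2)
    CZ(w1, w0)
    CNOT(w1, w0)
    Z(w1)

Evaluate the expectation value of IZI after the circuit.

The expectation value of IZI is 1.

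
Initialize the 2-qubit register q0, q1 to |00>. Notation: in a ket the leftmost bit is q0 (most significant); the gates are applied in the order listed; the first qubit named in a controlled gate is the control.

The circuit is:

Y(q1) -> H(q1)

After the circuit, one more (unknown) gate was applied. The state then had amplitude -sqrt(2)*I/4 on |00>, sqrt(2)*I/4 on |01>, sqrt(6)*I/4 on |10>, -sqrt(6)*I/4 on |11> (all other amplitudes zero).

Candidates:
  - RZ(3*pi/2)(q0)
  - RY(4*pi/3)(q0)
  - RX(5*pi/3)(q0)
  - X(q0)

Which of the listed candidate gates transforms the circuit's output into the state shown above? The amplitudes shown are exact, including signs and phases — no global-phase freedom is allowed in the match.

The unique candidate consistent with the amplitudes is RY(4*pi/3)(q0).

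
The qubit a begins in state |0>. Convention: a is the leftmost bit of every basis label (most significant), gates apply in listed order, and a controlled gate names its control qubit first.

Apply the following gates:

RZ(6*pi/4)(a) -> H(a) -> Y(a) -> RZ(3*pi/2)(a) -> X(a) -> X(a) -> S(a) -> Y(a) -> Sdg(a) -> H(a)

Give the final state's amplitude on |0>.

The final state's coefficient on |0> equals 1/2 + I/2. Key observation: gates 5-6 undo each other exactly, leaving only the rest of the circuit to track.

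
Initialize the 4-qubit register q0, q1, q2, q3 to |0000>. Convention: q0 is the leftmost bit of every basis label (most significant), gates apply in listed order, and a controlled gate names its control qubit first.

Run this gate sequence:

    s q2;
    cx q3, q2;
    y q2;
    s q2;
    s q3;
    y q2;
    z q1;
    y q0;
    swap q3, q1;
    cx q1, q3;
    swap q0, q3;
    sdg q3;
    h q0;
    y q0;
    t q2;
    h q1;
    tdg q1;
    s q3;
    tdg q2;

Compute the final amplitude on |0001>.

The amplitude on |0001> is I/2.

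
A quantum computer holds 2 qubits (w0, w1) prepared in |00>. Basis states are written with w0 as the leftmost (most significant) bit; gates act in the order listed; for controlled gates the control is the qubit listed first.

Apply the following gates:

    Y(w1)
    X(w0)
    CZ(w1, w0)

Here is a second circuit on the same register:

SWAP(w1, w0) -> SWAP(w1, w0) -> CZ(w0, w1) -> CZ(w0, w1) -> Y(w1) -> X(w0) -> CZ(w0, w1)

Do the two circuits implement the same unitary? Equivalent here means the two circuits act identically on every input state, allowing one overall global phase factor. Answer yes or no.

Yes, they are equivalent — the unitaries differ by at most a global phase.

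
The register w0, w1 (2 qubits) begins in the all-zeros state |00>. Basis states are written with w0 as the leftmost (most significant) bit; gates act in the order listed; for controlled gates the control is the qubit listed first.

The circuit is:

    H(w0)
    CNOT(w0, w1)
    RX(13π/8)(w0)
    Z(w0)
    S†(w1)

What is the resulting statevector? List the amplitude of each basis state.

After the circuit, the state carries amplitude -sqrt(2)*cos(3*pi/16)/2 on |00>, -sqrt(2)*sin(3*pi/16)/2 on |01>, sqrt(2)*I*sin(3*pi/16)/2 on |10>, -sqrt(2)*I*cos(3*pi/16)/2 on |11>.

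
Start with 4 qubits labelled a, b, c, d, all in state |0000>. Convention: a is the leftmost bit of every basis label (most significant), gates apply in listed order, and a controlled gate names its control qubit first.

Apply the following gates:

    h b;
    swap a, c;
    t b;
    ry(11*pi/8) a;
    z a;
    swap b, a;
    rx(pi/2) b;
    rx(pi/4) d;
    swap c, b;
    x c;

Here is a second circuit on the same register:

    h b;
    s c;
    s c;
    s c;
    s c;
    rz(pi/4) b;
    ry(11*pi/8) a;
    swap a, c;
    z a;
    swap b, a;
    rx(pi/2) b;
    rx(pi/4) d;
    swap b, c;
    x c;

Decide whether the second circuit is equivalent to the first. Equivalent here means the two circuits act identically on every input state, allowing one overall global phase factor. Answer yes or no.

No, they are not equivalent — no single phase factor reconciles the two unitaries.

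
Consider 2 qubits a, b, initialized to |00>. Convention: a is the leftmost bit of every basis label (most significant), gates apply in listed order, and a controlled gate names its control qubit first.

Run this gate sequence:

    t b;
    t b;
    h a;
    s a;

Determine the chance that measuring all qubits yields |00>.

A full measurement returns |00> with probability 1/2.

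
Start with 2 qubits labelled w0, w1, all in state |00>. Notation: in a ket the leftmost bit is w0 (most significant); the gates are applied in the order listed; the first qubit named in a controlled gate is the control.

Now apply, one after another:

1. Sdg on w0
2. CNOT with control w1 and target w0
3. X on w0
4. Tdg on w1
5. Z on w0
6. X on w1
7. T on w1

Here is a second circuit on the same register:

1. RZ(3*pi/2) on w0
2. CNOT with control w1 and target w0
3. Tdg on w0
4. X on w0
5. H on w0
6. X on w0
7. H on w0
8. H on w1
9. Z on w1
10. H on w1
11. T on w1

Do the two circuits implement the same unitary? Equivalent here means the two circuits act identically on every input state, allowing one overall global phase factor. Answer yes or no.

No, they are not equivalent — no single phase factor reconciles the two unitaries.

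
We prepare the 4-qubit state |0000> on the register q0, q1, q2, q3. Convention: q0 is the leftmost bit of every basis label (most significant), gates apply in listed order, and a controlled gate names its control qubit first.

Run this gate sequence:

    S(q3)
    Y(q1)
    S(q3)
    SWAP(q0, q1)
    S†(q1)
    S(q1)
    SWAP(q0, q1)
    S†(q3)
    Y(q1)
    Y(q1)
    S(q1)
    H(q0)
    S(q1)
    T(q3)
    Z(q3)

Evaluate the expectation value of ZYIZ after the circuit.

In the final state, ZYIZ has expectation 0. Key observation: steps 2-9 multiply out to the identity, so the circuit reduces to the remaining gates.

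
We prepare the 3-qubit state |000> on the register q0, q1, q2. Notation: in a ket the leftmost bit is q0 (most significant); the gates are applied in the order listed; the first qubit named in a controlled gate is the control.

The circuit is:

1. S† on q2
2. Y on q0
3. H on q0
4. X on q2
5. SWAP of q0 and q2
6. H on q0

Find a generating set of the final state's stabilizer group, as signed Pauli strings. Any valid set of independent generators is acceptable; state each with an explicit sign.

The final state is stabilized by the group generated by -XII, -IIX, +IZI; other independent generating sets are equally valid.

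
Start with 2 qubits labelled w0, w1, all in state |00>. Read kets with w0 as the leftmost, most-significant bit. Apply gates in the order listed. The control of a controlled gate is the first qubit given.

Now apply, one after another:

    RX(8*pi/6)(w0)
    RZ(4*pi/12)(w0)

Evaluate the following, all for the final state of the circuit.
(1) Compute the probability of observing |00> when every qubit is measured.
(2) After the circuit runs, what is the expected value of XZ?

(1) A full measurement returns |00> with probability 1/4.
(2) The expectation value of XZ is -3/4.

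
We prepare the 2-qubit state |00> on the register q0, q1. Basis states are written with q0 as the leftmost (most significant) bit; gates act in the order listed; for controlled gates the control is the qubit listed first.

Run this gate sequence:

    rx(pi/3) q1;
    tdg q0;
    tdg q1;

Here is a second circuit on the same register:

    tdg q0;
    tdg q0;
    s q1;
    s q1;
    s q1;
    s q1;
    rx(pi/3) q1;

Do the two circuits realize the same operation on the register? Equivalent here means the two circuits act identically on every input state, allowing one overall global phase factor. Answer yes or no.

No, they are not equivalent — no single phase factor reconciles the two unitaries.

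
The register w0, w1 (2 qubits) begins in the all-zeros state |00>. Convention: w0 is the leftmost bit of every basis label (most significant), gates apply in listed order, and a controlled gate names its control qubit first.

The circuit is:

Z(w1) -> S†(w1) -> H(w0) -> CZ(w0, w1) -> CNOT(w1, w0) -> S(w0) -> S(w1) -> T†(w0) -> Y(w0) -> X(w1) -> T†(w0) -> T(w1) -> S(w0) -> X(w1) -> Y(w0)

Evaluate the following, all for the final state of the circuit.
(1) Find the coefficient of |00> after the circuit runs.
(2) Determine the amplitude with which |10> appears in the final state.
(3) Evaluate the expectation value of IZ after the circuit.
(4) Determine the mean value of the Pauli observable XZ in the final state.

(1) The amplitude on |00> is sqrt(2)*I/2.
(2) The final state's coefficient on |10> equals sqrt(2)*I/2.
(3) The expectation value of IZ is 1.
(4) The observable XZ averages to 1.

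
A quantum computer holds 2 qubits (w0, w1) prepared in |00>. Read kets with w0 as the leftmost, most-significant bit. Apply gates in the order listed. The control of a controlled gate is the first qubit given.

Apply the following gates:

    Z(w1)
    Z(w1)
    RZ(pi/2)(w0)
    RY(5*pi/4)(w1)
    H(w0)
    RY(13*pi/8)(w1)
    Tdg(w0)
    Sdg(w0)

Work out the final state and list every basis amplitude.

After the circuit, the state carries amplitude sqrt(2)*sqrt(1/2 - sqrt(2)/4)*exp(-I*pi/4)*cos(3*pi/16)/2 - sqrt(2)*sqrt(sqrt(2)/4 + 1/2)*exp(-I*pi/4)*sin(3*pi/16)/2 on |00>, -sqrt(2)*sqrt(1/2 - sqrt(2)/4)*exp(-I*pi/4)*sin(3*pi/16)/2 - sqrt(2)*sqrt(sqrt(2)/4 + 1/2)*exp(-I*pi/4)*cos(3*pi/16)/2 on |01>, -sqrt(2)*sqrt(1/2 - sqrt(2)/4)*cos(3*pi/16)/2 + sqrt(2)*sqrt(sqrt(2)/4 + 1/2)*sin(3*pi/16)/2 on |10>, sqrt(2)*sqrt(1/2 - sqrt(2)/4)*sin(3*pi/16)/2 + sqrt(2)*sqrt(sqrt(2)/4 + 1/2)*cos(3*pi/16)/2 on |11>.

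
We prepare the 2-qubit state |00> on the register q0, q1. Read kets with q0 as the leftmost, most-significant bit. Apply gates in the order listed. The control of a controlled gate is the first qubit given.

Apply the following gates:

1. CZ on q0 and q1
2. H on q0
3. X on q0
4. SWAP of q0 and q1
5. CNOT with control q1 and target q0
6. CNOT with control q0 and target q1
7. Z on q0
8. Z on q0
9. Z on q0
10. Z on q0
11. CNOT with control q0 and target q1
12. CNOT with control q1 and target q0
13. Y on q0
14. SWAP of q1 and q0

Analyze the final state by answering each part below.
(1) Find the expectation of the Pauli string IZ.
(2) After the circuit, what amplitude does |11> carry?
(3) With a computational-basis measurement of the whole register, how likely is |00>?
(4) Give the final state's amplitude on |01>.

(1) The expectation value of IZ is -1. Key observation: the block from step 5 through step 12 cancels to the identity and can be dropped.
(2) The amplitude on |11> is sqrt(2)*I/2.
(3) The probability of measuring |00> is 0.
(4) The final state's coefficient on |01> equals sqrt(2)*I/2.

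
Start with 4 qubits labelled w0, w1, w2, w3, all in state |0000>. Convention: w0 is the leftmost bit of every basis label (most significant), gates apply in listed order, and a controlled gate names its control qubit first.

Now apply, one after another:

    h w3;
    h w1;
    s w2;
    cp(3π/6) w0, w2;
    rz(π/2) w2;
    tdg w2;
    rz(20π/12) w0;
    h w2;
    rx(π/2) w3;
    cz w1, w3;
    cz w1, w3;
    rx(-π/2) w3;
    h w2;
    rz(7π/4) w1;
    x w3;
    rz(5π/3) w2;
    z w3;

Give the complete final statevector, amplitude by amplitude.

After the circuit, the state carries amplitude -exp(5*I*pi/24)/2 on |0000>, exp(5*I*pi/24)/2 on |0001>, exp(23*I*pi/24)/2 on |0100>, -exp(23*I*pi/24)/2 on |0101>, and 0 on every other basis state. Key observation: steps 8-13 multiply out to the identity, so the circuit reduces to the remaining gates.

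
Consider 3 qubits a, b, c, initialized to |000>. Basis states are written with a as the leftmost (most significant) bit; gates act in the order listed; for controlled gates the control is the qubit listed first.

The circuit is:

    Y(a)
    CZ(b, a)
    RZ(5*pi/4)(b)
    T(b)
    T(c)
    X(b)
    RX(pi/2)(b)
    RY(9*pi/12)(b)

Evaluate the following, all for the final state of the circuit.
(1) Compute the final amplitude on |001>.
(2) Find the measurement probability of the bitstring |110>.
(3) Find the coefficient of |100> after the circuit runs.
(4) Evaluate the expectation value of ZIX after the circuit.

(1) The amplitude on |001> is 0.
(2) A full measurement returns |110> with probability 1/2.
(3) |100> carries amplitude -sqrt(2)/2 in the final state.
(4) The expectation value of ZIX is 0.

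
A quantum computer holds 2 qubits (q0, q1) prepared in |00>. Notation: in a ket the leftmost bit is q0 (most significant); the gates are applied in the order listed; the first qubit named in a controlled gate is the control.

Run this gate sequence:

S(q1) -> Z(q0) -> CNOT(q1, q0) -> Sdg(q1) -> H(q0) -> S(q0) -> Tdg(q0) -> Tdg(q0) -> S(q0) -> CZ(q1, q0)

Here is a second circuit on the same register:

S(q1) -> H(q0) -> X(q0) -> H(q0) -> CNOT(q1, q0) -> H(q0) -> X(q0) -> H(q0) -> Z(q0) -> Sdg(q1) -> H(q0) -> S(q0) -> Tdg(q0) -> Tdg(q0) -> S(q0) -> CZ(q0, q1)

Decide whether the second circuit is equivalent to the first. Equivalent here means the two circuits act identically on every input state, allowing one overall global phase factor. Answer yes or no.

Yes, they are equivalent — the unitaries differ by at most a global phase.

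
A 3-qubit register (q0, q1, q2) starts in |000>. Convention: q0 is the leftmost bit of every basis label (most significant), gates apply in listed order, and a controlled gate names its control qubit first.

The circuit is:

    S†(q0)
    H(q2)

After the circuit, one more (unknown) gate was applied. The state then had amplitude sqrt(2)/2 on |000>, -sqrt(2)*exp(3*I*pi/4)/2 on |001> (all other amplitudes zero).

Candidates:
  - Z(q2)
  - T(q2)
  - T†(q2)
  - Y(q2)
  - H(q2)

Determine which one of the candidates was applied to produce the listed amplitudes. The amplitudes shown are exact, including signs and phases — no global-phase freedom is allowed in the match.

It was T†(q2) that produced the state shown.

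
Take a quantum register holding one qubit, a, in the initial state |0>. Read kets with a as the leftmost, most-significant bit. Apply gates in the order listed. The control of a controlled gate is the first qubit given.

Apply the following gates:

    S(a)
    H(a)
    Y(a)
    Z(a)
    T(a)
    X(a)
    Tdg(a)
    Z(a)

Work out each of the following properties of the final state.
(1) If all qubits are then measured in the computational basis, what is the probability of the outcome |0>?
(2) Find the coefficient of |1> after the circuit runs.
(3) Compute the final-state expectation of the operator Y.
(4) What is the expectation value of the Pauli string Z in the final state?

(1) A full measurement returns |0> with probability 1/2.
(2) |1> carries amplitude sqrt(2)*exp(I*pi/4)/2 in the final state.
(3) The expectation value of Y is 1.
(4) The observable Z averages to 0.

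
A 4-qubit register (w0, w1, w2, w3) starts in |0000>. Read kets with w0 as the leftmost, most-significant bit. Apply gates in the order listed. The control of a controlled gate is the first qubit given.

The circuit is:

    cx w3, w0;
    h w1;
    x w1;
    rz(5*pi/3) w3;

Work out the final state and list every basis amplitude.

The final amplitudes are -sqrt(2)*exp(I*pi/6)/2 on |0000>, -sqrt(2)*exp(I*pi/6)/2 on |0100>, and 0 on every other basis state.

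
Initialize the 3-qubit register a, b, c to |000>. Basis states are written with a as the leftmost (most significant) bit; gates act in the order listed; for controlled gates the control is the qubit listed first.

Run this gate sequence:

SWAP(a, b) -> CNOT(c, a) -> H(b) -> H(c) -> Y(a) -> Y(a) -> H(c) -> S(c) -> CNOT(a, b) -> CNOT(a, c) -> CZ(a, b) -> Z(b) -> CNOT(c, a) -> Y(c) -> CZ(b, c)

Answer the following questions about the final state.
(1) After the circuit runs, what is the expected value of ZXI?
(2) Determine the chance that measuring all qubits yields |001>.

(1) The observable ZXI averages to 1. Key observation: gates 4-7 undo each other exactly, leaving only the rest of the circuit to track.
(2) Outcome |001> occurs with probability 1/2.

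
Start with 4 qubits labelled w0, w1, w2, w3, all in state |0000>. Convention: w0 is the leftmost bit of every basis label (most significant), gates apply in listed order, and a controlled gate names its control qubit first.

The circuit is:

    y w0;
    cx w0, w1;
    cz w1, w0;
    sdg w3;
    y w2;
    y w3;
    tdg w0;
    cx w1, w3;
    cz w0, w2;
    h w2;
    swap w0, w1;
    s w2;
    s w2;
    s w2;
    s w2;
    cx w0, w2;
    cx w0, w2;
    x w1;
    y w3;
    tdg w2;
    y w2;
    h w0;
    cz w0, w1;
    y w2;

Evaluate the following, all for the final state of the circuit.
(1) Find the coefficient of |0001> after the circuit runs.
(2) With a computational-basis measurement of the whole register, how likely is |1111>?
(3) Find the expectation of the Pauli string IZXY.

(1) The final state's coefficient on |0001> equals -exp(3*I*pi/4)/2. Key observation: steps 12-15 multiply out to the identity, so the circuit reduces to the remaining gates.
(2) Outcome |1111> occurs with probability 0.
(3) The observable IZXY averages to 0.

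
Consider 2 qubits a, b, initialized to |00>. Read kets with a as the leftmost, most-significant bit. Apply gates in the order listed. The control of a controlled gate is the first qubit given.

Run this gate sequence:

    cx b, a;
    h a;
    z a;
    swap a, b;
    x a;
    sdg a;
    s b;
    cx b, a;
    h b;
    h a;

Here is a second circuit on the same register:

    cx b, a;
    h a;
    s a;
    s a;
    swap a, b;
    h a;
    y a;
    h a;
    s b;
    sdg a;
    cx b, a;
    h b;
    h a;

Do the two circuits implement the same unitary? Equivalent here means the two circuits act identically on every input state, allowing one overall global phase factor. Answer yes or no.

No: there is an input state on which the two circuits produce genuinely different outputs (not merely differing by a phase).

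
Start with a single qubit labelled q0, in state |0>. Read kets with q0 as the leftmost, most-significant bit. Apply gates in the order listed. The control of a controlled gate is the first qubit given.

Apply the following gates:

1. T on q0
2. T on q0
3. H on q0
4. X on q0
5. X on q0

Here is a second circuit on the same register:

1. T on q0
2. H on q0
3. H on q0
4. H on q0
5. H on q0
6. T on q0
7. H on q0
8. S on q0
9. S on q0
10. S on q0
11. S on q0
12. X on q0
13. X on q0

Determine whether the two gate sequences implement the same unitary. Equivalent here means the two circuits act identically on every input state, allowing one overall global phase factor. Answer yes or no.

Yes: on every input state the two circuits agree up to one overall phase factor.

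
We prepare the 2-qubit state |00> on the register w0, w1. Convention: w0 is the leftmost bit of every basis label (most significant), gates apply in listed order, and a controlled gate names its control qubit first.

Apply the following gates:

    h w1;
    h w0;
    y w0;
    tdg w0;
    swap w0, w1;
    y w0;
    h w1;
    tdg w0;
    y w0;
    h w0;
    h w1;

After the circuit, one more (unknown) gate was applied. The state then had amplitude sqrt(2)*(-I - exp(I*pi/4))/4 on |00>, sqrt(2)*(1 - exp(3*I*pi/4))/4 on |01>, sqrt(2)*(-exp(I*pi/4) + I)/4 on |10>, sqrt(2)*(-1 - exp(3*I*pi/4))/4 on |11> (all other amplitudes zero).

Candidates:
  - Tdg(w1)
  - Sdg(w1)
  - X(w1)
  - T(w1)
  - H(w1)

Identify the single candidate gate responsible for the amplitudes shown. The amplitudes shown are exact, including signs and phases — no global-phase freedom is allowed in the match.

It was Tdg(w1) that produced the state shown.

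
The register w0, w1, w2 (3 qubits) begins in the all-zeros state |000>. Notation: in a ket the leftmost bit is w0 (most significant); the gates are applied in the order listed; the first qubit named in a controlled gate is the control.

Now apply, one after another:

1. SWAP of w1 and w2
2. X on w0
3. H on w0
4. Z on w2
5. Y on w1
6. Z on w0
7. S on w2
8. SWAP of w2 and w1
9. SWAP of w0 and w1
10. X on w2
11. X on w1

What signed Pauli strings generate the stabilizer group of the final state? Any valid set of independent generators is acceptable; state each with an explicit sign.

The stabilizer group can be generated by +IXI, +ZII, +IIZ, among other valid generating sets.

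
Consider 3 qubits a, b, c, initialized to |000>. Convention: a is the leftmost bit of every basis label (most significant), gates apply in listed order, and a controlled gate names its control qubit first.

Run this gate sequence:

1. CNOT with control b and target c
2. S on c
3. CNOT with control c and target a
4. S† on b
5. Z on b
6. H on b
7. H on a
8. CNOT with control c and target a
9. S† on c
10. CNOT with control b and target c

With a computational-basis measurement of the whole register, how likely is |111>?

The probability of measuring |111> is 1/4.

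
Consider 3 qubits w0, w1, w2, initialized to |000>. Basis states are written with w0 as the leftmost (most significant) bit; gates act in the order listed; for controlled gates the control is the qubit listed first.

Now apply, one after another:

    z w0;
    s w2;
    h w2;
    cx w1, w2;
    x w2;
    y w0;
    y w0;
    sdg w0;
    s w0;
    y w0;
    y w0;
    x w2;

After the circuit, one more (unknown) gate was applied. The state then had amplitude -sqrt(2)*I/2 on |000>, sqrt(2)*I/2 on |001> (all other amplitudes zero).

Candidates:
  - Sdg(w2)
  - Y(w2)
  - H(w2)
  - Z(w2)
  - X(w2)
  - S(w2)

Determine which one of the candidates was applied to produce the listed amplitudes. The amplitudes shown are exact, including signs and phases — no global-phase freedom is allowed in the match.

The applied gate was Y(w2).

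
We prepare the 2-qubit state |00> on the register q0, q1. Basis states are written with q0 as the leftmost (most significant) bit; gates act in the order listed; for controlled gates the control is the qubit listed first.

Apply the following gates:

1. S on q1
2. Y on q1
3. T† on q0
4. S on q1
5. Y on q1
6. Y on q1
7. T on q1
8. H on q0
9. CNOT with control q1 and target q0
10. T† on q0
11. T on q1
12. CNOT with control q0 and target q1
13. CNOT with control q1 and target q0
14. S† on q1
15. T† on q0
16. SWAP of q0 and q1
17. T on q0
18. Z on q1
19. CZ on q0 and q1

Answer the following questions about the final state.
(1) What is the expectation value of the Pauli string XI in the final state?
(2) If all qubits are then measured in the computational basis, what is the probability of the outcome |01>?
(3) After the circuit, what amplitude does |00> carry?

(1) In the final state, XI has expectation -1.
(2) Outcome |01> occurs with probability 1/2.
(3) |00> carries amplitude 0 in the final state.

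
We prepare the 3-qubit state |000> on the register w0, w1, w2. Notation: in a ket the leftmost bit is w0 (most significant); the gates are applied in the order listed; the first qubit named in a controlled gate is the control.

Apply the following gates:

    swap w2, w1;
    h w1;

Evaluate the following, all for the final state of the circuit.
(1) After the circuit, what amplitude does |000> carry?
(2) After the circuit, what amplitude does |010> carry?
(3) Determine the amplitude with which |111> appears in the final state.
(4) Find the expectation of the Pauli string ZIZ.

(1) The final state's coefficient on |000> equals sqrt(2)/2.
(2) The amplitude on |010> is sqrt(2)/2.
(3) |111> carries amplitude 0 in the final state.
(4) The observable ZIZ averages to 1.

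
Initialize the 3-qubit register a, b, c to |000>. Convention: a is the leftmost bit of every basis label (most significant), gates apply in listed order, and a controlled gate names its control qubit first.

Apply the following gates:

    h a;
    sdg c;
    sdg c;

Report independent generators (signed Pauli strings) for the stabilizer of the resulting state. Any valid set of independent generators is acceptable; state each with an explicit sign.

One valid set of independent stabilizer generators is +XII, +IZI, +IIZ (any independent generating set of the same group is equally correct).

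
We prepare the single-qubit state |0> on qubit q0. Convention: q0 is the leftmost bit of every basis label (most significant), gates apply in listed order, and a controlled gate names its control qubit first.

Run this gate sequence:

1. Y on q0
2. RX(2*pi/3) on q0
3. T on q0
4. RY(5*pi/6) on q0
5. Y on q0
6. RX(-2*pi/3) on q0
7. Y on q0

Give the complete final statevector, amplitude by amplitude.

After the circuit, the state carries amplitude -sqrt(6)*(1 + 3*I)/16 + 3*sqrt(2)*(1 - I)/16 - sqrt(6)*exp(I*pi/4)/16 - sqrt(6)*exp(3*I*pi/4)/16 - sqrt(2)*exp(3*I*pi/4)/16 + 3*sqrt(2)*exp(I*pi/4)/16 on |0>, sqrt(6)*(1 - 3*I)/16 - 3*sqrt(2)*exp(I*pi/4)/16 - sqrt(6)*exp(I*pi/4)/16 - sqrt(2)*exp(3*I*pi/4)/16 + sqrt(6)*exp(3*I*pi/4)/16 + 3*sqrt(2)*(1 + I)/16 on |1>.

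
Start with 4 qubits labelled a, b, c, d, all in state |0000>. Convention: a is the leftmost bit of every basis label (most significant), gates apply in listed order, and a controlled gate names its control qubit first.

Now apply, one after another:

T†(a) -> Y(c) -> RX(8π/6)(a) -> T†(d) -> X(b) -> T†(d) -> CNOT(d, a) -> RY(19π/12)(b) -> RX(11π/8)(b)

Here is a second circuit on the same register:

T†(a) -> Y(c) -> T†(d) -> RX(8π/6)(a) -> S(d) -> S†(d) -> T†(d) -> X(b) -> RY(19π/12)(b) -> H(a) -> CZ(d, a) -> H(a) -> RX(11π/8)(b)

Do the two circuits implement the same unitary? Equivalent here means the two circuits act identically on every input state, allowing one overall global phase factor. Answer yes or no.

Yes, they are equivalent — the unitaries differ by at most a global phase.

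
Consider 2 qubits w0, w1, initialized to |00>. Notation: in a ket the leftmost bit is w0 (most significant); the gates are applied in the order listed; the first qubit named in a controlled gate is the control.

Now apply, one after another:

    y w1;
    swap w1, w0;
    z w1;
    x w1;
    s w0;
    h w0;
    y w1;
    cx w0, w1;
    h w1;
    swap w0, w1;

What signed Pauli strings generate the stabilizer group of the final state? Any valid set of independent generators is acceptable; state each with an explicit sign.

One valid set of independent stabilizer generators is +XZ, -ZX (any independent generating set of the same group is equally correct).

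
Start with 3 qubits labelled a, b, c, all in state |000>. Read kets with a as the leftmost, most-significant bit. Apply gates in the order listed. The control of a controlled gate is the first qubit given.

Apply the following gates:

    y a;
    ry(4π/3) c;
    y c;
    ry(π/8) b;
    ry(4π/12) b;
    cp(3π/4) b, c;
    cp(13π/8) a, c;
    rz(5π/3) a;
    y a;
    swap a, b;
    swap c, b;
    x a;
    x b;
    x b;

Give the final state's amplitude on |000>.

|000> carries amplitude sqrt(3)*exp(I*pi/3)*sin(11*pi/48)/2 in the final state. Key observation: the block from step 13 through step 14 cancels to the identity and can be dropped.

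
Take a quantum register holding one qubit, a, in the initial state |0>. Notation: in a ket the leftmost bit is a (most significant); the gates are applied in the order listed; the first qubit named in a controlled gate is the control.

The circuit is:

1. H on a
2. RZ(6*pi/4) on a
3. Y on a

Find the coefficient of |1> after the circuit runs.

|1> carries amplitude -sqrt(2)*exp(3*I*pi/4)/2 in the final state.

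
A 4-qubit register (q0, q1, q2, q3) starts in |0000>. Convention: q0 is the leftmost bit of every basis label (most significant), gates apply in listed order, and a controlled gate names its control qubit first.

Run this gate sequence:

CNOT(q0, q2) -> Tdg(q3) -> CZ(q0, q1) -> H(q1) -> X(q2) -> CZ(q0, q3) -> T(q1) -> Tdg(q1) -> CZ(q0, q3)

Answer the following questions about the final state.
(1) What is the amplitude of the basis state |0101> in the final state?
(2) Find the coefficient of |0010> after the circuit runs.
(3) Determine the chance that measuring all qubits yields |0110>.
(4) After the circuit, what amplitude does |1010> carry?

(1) The final state's coefficient on |0101> equals 0. Key observation: the block from step 6 through step 9 cancels to the identity and can be dropped.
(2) The amplitude on |0010> is sqrt(2)/2.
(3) A full measurement returns |0110> with probability 1/2.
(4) The amplitude on |1010> is 0.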